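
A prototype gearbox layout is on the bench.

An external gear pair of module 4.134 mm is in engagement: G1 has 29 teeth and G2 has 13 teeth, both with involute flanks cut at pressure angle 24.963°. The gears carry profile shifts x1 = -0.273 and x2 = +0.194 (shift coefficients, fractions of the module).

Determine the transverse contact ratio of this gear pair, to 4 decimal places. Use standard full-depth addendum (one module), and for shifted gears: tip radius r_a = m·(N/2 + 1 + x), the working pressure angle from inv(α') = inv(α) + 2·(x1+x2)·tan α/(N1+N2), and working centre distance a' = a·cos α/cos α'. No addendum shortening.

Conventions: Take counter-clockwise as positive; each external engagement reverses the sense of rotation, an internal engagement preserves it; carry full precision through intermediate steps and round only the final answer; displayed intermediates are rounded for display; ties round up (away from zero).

1.3904

recognized (one external pair, fixed centres): single-mesh tooth geometry, m = 4.134, N1 = 29, N2 = 13
base radii: r_b1 = 54.343156, r_b2 = 24.360725
tip radii: r_a1 = 62.948418, r_a2 = 31.806996
inv(α') = inv(24.963°) + 2·(-0.273+0.194)·tan α/(29+13) = 0.02808391  ⇒  α' = 24.48988°
a' = a·cos α / cos α' = 86.8140·cos 24.963°/cos 24.48988° = 86.484500
action lengths: √(r_a1²−r_b1²) = 31.769872, √(r_a2²−r_b2²) = 20.450919
base pitch p_b = π·m·cos α = 11.774073
CR = (31.769872 + 20.450919 − 86.484500·sin 24.48988°)/11.774073 = 1.390356
contact ratio ≈ 1.3904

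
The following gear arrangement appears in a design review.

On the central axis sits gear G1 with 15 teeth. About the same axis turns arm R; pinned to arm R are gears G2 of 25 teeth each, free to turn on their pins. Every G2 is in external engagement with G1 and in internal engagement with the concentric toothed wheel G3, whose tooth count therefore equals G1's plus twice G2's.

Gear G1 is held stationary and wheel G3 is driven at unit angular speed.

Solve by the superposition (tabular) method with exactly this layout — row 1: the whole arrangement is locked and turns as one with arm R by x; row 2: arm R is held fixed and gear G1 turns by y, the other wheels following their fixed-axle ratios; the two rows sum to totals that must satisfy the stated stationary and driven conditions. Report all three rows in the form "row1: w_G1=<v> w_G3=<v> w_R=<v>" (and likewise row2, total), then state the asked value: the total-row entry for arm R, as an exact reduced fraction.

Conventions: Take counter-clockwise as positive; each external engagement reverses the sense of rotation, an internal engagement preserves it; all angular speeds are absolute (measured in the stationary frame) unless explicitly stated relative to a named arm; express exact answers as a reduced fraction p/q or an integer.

row1: w_G1=13/16 w_G3=13/16 w_R=13/16
row2: w_G1=-13/16 w_G3=3/16 w_R=0
total: w_G1=0 w_G3=1 w_R=13/16
asked value: 13/16

recognized (axles ride arm R): planetary set, 15/25/65 teeth
row 1 (train locked, turned with arm): all members turn x
row 2: sun turns y, ring = −(15/65)·y, arm 0
boundary: total ω_sun = x + y = 0 and total ω_ring = x − (15/65)·y = 1  ⇒  y = -13/16, x = 13/16
row 2 ring = −(15/65)·(-13/16) = 3/16
totals (row 1 + row 2): sun 13/16 + (-13/16) = 0, ring 13/16 + 3/16 = 1, arm 13/16 + 0 = 13/16
asked cell (total, arm) = 13/16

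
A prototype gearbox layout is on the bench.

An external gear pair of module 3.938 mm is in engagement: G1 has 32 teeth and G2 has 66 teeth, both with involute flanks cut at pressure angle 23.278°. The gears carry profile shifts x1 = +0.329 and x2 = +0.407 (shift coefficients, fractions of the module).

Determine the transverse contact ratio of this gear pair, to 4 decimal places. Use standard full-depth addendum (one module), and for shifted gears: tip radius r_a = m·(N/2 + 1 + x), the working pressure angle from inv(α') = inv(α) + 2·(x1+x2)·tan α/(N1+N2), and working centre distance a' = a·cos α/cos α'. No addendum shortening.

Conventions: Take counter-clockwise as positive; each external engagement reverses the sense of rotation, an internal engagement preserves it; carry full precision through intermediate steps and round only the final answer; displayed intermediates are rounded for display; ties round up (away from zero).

class = single-mesh tooth geometry [involute pair 32T × 66T, m = 3.938]
base radii: r_b1 = 57.879035, r_b2 = 119.375509
tip radii: r_a1 = 68.241602, r_a2 = 135.494766
inv(α') = inv(23.278°) + 2·(+0.329+0.407)·tan α/(32+66) = 0.03039716  ⇒  α' = 25.11059°
a' = a·cos α / cos α' = 192.9620·cos 23.278°/cos 25.11059° = 195.755300
action lengths: √(r_a1²−r_b1²) = 36.151536, √(r_a2²−r_b2²) = 64.096173
base pitch p_b = π·m·cos α = 11.364522
CR = (36.151536 + 64.096173 − 195.755300·sin 25.11059°)/11.364522 = 1.511341
contact ratio ≈ 1.5113

1.5113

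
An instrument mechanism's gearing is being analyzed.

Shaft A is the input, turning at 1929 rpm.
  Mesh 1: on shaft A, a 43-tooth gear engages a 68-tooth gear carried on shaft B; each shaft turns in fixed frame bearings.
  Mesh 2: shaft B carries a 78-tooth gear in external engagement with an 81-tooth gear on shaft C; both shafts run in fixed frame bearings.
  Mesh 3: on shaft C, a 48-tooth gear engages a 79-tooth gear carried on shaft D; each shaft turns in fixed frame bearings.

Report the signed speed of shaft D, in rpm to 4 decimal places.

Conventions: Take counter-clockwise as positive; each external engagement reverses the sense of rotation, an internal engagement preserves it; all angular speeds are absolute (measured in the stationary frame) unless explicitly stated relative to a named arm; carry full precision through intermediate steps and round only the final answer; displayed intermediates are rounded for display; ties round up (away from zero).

recognized (4 fixed axles, 3 meshes): fixed-axis compound train
mesh 1 [43T→68T]: ω = 1929.0000×43/68 = 1219.8088 rpm, sense flips to −
mesh 2 [78T→81T]: ω = 1219.8088×78/81 = 1174.6307 rpm, sense flips to +
mesh 3 [48T→79T]: ω = 1174.6307×48/79 = 713.6997 rpm, sense flips to −
signed output speed = -713.6997 rpm

-713.6997 rpm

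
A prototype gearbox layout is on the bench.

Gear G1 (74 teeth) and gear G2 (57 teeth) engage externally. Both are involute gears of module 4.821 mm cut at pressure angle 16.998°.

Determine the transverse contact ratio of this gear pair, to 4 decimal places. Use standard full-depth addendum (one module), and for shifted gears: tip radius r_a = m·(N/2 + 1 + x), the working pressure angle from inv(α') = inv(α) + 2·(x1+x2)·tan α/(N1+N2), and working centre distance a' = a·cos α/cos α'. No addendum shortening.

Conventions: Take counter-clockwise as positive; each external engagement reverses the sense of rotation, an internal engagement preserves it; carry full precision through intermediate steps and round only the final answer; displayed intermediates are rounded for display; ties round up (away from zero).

class = single-mesh tooth geometry [involute pair 74T × 57T, m = 4.821]
base radii: r_b1 = 170.584594, r_b2 = 131.396241
tip radii: r_a1 = 183.198000, r_a2 = 142.219500
no profile shift: α' = α, a' = a
action lengths: √(r_a1²−r_b1²) = 66.801224, √(r_a2²−r_b2²) = 54.418875
base pitch p_b = π·m·cos α = 14.483981
CR = (66.801224 + 54.418875 − 315.775500·sin 16.99800°)/14.483981 = 1.995779
contact ratio ≈ 1.9958

1.9958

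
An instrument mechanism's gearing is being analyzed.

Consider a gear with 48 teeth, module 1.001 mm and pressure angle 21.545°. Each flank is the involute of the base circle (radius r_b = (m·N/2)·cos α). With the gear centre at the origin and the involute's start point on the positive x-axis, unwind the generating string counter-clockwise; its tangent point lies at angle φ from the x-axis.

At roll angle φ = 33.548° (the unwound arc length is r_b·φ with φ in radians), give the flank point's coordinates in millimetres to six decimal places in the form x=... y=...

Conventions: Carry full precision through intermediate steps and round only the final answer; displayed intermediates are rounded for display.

x=25.853749 y=1.444563

class = single-mesh tooth geometry [base-circle involute, m = 1.001, 48T]
pitch radius r_p = m·N/2 = 1.001·48/2 = 24.024000
base radius r_b = r_p·cos α = 24.024000·cos 21.545° = 22.345429
roll angle φ = 33.548° = 0.58552306 rad
x = r_b·(cos φ + φ·sin φ) = 25.853749
y = r_b·(sin φ − φ·cos φ) = 1.444563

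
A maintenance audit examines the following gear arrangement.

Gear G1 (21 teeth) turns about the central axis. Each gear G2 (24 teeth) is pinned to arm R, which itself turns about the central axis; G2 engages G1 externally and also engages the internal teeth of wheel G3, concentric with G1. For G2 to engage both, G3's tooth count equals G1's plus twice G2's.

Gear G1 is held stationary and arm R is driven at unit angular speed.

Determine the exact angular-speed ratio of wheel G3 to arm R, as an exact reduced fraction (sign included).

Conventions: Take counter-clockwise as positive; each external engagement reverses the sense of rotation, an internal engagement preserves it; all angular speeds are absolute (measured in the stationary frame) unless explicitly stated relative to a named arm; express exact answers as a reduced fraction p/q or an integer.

30/23

class = planetary set [G3 = 21+2·24 = 69; Willis about the carrier]
ring teeth: 21 + 2·24 = 69
21(ω_sun−ω_arm) = −69(ω_ring−ω_arm),  ω_sun = 0, ω_arm = 1
ω_ring = 1 − (21/69)(0−1) = 30/23
ω_out/ω_in = 30/23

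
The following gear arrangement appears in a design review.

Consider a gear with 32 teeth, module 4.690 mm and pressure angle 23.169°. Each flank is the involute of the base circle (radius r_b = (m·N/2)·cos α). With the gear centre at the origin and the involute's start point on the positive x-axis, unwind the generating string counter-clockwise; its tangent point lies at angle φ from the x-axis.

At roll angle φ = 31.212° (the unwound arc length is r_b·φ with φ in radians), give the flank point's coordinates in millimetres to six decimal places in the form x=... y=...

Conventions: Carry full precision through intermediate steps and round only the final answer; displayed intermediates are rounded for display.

x=78.477163 y=3.608324

class = single-mesh tooth geometry [base-circle involute, m = 4.690, 32T]
pitch radius r_p = m·N/2 = 4.690·32/2 = 75.040000
base radius r_b = r_p·cos α = 75.040000·cos 23.169° = 68.987900
roll angle φ = 31.212° = 0.54475217 rad
x = r_b·(cos φ + φ·sin φ) = 78.477163
y = r_b·(sin φ − φ·cos φ) = 3.608324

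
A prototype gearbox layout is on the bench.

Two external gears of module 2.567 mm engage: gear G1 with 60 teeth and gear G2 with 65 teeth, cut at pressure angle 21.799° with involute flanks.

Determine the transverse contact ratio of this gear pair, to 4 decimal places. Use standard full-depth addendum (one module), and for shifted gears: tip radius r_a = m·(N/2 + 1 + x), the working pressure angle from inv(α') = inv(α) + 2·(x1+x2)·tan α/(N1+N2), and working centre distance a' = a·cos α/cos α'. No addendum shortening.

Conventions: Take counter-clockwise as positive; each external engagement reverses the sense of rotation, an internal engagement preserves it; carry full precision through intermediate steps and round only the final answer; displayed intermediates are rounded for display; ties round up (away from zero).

1.6951

topology: single-mesh involute geometry — m = 2.567, 60T/65T pair
base radii: r_b1 = 71.503193, r_b2 = 77.461792
tip radii: r_a1 = 79.577000, r_a2 = 85.994500
no profile shift: α' = α, a' = a
action lengths: √(r_a1²−r_b1²) = 34.925526, √(r_a2²−r_b2²) = 37.346015
base pitch p_b = π·m·cos α = 7.487797
CR = (34.925526 + 37.346015 − 160.437500·sin 21.79900°)/7.487797 = 1.695133
contact ratio ≈ 1.6951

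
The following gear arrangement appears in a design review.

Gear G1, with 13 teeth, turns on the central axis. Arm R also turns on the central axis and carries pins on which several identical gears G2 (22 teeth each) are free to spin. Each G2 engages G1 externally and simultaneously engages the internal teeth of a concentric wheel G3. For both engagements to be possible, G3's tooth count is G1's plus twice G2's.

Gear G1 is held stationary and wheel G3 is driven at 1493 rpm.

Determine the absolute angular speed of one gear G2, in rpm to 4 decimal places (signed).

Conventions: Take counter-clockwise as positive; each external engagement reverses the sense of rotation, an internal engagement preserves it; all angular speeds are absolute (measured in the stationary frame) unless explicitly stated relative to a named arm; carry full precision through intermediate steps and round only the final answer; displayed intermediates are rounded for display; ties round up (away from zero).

recognized (axles ride arm R): planetary set, 13/22/57 teeth
normalise by the input: solve with ω_ring = 1, then scale by 1493 rpm
ring teeth: 13 + 2·22 = 57
13(ω_sun−ω_arm) = −57(ω_ring−ω_arm),  ω_sun = 0, ω_ring = 1
13(0−ω_arm) = −57(1−ω_arm)  ⇒  70·ω_arm = 57  ⇒  ω_arm = 57/70
sun–planet mesh: 13·(0−57/70) = −22·(ω_p−ω_arm)  ⇒  ω_p−ω_arm = 741/1540
ω_p = 57/70 + 741/1540 = 57/44
scale: ω_p = 57/44 × 1493 rpm = +1934.1136 rpm

+1934.1136 rpm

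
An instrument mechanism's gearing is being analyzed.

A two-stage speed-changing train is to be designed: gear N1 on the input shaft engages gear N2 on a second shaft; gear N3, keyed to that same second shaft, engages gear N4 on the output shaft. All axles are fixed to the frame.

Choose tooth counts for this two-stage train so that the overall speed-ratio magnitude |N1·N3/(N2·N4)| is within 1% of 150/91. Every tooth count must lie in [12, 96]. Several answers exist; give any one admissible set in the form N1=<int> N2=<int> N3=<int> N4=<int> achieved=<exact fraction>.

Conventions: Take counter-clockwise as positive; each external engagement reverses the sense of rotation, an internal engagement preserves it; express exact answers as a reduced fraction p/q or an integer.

N1=12 N2=13 N3=25 N4=14 achieved=150/91

topology: fixed-axis compound train — 2 stages, target 150/91
target = 150/91 in lowest terms: an exact hit needs N1·N3 = k·150 and N2·N4 = k·91 for one integer k, every count in [12, 96]; additionally prefer no 1:1 stage (N1 ≠ N2, N3 ≠ N4)
k = 1: no 1:1-free in-range split of k·150 and k·91 into factor pairs; take k = 2
k = 2: N1·N3 = 300 = 12·25, N2·N4 = 182 = 13·14
achieved = 12·25/(13·14) = 150/91; |achieved − target| = 0 ≤ 3/182 ✓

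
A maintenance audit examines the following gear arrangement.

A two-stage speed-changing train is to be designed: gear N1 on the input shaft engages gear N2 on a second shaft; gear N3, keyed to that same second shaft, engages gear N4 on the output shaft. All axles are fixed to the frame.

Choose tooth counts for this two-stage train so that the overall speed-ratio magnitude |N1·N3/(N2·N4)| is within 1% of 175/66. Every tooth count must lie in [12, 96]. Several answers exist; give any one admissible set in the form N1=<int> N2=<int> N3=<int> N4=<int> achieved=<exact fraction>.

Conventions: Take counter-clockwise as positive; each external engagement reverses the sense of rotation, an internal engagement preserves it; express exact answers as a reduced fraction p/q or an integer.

topology: fixed-axis compound train — 2 stages, target 175/66
target = 175/66 in lowest terms: an exact hit needs N1·N3 = k·175 and N2·N4 = k·66 for one integer k, every count in [12, 96]; additionally prefer no 1:1 stage (N1 ≠ N2, N3 ≠ N4)
k = 1…3: no 1:1-free in-range split of k·175 and k·66 into factor pairs; take k = 4
k = 4: N1·N3 = 700 = 14·50, N2·N4 = 264 = 12·22
achieved = 14·50/(12·22) = 175/66; |achieved − target| = 0 ≤ 7/264 ✓

N1=14 N2=12 N3=50 N4=22 achieved=175/66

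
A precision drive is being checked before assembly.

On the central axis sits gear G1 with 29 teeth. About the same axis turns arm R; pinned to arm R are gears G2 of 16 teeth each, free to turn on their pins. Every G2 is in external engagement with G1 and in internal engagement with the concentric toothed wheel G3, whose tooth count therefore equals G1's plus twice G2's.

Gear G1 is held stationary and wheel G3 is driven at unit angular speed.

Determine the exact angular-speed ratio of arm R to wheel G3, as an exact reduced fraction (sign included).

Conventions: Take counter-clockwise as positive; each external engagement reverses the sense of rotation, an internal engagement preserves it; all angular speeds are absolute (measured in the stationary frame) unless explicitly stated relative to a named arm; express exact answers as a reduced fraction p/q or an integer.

61/90

recognized (axles ride arm R): planetary set, 29/16/61 teeth
ring teeth: 29 + 2·16 = 61
29(ω_sun−ω_arm) = −61(ω_ring−ω_arm),  ω_sun = 0, ω_ring = 1
29(0−ω_arm) = −61(1−ω_arm)  ⇒  90·ω_arm = 61  ⇒  ω_arm = 61/90
ω_out/ω_in = 61/90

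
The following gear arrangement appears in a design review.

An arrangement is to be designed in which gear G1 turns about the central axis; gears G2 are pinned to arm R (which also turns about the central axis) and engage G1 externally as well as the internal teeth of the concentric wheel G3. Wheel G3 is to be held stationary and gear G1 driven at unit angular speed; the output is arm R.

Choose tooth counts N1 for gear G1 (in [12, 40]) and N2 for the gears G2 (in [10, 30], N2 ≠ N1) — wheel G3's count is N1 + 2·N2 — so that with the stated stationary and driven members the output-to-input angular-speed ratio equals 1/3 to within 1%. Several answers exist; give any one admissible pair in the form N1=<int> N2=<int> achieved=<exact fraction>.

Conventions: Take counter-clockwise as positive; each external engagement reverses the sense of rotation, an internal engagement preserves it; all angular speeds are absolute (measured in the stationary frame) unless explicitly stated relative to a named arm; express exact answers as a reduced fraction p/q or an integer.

topology: planetary set — design target 1/3, arm = carrier (Willis)
Willis with ω_ring = 0: ω_arm/ω_sun = N1/(N1+N3); set equal to 1/3  ⇒  N3/N1 = 1/(1/3) − 1 = 2
N3 = N1 + 2·N2  ⇒  N2/N1 = (N3/N1 − 1)/2 = (2 − 1)/2 = 1/2
smallest multiple with N1 ≥ 12 and N2 ≥ 10: k = 10  ⇒  N1 = 10·2 = 20, N2 = 10·1 = 10 (N1 ≤ 40, N2 ≤ 30, N2 ≠ N1 ✓), N3 = 20 + 2·10 = 40
check: N1/(N1+N3) with N1 = 20, N3 = 40 gives 1/3; |achieved − target| = 0 ≤ 1/300 ✓

N1=20 N2=10 achieved=1/3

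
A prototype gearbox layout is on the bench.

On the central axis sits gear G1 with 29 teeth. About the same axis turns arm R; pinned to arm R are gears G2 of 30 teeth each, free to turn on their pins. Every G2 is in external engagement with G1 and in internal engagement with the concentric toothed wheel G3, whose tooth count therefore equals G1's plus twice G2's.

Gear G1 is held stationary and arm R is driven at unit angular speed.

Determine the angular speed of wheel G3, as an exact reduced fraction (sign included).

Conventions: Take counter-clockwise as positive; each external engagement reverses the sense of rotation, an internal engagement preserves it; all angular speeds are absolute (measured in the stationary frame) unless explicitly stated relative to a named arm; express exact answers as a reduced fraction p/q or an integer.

118/89

topology: planetary set — G1 29T / G2 30T / G3 89T, arm = carrier (Willis)
ring teeth: 29 + 2·30 = 89
29(ω_sun−ω_arm) = −89(ω_ring−ω_arm),  ω_sun = 0, ω_arm = 1
ω_ring = 1 − (29/89)(0−1) = 118/89
exact speed ratio = 118/89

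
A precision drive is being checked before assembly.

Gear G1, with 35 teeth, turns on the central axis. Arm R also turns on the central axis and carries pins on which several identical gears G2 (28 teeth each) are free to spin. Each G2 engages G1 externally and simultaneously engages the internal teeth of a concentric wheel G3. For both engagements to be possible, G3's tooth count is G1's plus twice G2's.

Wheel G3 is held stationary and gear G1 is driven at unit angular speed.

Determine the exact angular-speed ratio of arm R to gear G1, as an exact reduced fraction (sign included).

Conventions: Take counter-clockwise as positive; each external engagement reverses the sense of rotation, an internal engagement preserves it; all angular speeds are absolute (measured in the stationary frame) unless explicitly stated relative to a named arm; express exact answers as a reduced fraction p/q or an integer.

class = planetary set [G3 = 35+2·28 = 91; Willis about the carrier]
ring teeth: 35 + 2·28 = 91
35(ω_sun−ω_arm) = −91(ω_ring−ω_arm),  ω_ring = 0, ω_sun = 1
35(1−ω_arm) = −91(0−ω_arm)  ⇒  126·ω_arm = 35  ⇒  ω_arm = 5/18
ω_out/ω_in = 5/18

5/18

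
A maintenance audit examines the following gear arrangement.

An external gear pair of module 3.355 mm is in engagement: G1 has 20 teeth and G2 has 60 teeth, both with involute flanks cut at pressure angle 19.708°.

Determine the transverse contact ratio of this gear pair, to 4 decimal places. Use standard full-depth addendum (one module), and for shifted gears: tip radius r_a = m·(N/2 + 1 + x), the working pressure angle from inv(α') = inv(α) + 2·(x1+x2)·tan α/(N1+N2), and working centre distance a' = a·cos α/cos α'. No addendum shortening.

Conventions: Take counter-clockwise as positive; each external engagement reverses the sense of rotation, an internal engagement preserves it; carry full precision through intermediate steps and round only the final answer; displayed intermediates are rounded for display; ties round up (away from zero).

1.6843

recognized (one external pair, fixed centres): single-mesh tooth geometry, m = 3.355, N1 = 20, N2 = 60
base radii: r_b1 = 31.584757, r_b2 = 94.754272
tip radii: r_a1 = 36.905000, r_a2 = 104.005000
no profile shift: α' = α, a' = a
action lengths: √(r_a1²−r_b1²) = 19.088796, √(r_a2²−r_b2²) = 42.879692
base pitch p_b = π·m·cos α = 9.922644
CR = (19.088796 + 42.879692 − 134.200000·sin 19.70800°)/9.922644 = 1.684295
contact ratio ≈ 1.6843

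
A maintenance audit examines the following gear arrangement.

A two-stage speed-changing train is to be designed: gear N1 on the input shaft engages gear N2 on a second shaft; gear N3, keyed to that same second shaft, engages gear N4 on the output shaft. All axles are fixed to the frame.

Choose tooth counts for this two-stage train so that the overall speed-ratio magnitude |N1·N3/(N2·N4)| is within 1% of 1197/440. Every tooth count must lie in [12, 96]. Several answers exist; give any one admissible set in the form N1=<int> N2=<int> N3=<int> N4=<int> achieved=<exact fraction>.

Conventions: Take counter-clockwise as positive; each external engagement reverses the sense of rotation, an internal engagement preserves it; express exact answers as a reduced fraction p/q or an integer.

class = fixed-axis compound train [2-stage, 1197/440 wanted]
target = 1197/440 in lowest terms: an exact hit needs N1·N3 = k·1197 and N2·N4 = k·440 for one integer k, every count in [12, 96]; additionally prefer no 1:1 stage (N1 ≠ N2, N3 ≠ N4)
k = 1: N1·N3 = 1197 = 19·63, N2·N4 = 440 = 20·22
achieved = 19·63/(20·22) = 1197/440; |achieved − target| = 0 ≤ 1197/44000 ✓

N1=19 N2=20 N3=63 N4=22 achieved=1197/440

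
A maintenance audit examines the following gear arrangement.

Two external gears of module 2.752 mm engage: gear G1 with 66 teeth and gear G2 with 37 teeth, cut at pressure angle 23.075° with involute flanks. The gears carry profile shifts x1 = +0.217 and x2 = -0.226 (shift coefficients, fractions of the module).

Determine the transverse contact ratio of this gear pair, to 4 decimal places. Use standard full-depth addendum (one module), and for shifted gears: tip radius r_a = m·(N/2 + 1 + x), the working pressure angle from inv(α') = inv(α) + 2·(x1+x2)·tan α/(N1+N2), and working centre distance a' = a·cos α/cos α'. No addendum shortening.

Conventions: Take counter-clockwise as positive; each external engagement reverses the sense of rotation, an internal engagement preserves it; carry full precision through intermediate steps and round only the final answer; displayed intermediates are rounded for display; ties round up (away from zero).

topology: single-mesh involute geometry — m = 2.752, 66T/37T pair
base radii: r_b1 = 83.550048, r_b2 = 46.838663
tip radii: r_a1 = 94.165184, r_a2 = 53.042048
inv(α') = inv(23.075°) + 2·(+0.217-0.226)·tan α/(66+37) = 0.02321135  ⇒  α' = 23.05147°
a' = a·cos α / cos α' = 141.7280·cos 23.075°/cos 23.05147° = 141.703220
action lengths: √(r_a1²−r_b1²) = 43.433528, √(r_a2²−r_b2²) = 24.891735
base pitch p_b = π·m·cos α = 7.953946
CR = (43.433528 + 24.891735 − 141.703220·sin 23.05147°)/7.953946 = 1.614325
contact ratio ≈ 1.6143

1.6143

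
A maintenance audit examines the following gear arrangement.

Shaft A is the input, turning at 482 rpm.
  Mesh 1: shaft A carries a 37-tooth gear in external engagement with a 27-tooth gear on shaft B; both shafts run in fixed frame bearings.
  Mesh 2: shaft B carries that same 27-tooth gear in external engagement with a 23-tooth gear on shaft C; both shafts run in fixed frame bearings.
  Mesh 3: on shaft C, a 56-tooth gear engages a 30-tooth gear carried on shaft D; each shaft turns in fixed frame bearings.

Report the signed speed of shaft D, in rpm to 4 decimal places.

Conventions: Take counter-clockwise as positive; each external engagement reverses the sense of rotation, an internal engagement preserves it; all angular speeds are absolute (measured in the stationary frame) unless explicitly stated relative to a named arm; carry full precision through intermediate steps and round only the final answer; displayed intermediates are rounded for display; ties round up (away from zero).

-1447.3971 rpm

class = fixed-axis compound train [3 meshes; 3 ratios multiply, 3 sense flips]
mesh 1 [37T→27T]: ω = 482.0000×37/27 = 660.5185 rpm, sense flips to −
mesh 2 [27T→23T]: ω = 660.5185×27/23 = 775.3913 rpm, sense flips to +
mesh 3 [56T→30T]: ω = 775.3913×56/30 = 1447.3971 rpm, sense flips to −
signed output speed = -1447.3971 rpm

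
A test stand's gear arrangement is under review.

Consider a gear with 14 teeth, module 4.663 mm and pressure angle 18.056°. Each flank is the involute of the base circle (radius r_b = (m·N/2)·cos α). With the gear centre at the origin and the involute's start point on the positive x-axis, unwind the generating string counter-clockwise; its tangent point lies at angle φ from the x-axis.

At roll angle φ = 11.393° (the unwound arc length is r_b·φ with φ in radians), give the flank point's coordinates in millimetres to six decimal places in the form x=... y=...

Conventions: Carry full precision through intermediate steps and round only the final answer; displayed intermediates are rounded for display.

class = single-mesh tooth geometry [base-circle involute, m = 4.663, 14T]
pitch radius r_p = m·N/2 = 4.663·14/2 = 32.641000
base radius r_b = r_p·cos α = 32.641000·cos 18.056° = 31.033562
roll angle φ = 11.393° = 0.19884536 rad
x = r_b·(cos φ + φ·sin φ) = 31.641037
y = r_b·(sin φ − φ·cos φ) = 0.081010

x=31.641037 y=0.081010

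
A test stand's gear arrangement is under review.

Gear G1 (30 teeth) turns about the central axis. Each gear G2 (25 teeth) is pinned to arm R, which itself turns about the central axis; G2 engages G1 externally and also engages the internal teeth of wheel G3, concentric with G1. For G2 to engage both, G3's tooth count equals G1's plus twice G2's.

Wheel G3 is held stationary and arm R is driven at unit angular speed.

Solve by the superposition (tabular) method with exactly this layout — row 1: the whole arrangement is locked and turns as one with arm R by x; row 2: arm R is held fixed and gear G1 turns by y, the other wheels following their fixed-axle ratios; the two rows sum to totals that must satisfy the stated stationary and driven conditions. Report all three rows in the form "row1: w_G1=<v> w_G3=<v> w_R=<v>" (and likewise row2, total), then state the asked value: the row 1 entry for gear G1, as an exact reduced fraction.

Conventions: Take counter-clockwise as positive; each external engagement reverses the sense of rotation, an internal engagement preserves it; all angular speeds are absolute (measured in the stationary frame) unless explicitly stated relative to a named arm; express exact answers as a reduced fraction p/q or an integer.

row1: w_G1=1 w_G3=1 w_R=1
row2: w_G1=8/3 w_G3=-1 w_R=0
total: w_G1=11/3 w_G3=0 w_R=1
asked value: 1

recognized (axles ride arm R): planetary set, 30/25/80 teeth
row 1 (train locked, turned with arm): all members turn x
row 2: sun turns y, ring = −(30/80)·y, arm 0
boundary: total ω_ring = x − (30/80)·y = 0 and total ω_arm = x = 1  ⇒  y = 8/3, x = 1
row 2 ring = −(30/80)·8/3 = -1
totals (row 1 + row 2): sun 1 + 8/3 = 11/3, ring 1 + (-1) = 0, arm 1 + 0 = 1
asked cell (row1, sun) = 1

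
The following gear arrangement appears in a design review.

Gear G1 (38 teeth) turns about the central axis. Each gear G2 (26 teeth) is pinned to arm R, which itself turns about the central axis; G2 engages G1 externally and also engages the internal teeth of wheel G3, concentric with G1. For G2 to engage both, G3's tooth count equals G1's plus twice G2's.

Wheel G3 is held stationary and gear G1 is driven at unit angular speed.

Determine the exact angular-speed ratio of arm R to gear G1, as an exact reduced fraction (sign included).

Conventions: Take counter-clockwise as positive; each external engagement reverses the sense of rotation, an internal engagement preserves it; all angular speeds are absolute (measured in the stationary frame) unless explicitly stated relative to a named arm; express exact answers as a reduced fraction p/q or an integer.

planetary set (38T centre, 26T on arm, 90T internal) — Willis relation
ring teeth: 38 + 2·26 = 90
38(ω_sun−ω_arm) = −90(ω_ring−ω_arm),  ω_ring = 0, ω_sun = 1
38(1−ω_arm) = −90(0−ω_arm)  ⇒  128·ω_arm = 38  ⇒  ω_arm = 19/64
ω_out/ω_in = 19/64

19/64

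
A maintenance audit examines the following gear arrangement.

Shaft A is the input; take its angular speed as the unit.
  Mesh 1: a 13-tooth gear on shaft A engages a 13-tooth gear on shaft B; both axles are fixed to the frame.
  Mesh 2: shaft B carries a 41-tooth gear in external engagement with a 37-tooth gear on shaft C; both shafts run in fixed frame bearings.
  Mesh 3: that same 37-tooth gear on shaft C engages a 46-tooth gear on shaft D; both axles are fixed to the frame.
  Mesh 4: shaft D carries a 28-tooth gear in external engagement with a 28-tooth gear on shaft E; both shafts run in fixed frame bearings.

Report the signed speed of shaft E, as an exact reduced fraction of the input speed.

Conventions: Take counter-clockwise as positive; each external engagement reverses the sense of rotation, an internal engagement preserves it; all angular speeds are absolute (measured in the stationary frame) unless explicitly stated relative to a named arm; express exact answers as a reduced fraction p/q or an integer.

41/46

4-mesh fixed-axis compound train (all bearings frame-fixed)
mesh 1 [13T→13T]: |ω|/ω_in = 1×13/13 = 1, sense flips to −
mesh 2 [41T→37T]: |ω|/ω_in = 1×41/37 = 41/37, sense flips to +
mesh 3 [37T→46T]: |ω|/ω_in = (41/37)×37/46 = 41/46, sense flips to −
mesh 4 [28T→28T]: |ω|/ω_in = (41/46)×28/28 = 41/46, sense flips to +
signed output speed (× input speed) = 41/46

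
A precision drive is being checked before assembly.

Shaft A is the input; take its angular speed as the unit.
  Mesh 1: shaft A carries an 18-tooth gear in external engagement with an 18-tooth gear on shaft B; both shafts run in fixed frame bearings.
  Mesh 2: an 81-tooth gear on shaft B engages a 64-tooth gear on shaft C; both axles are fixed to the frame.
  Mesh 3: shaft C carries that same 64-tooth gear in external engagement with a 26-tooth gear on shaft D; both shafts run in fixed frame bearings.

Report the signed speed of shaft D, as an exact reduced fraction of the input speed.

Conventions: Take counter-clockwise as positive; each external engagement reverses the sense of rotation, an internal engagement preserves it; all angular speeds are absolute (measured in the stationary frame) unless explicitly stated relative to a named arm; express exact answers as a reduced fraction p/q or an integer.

-81/26

3-mesh fixed-axis compound train (all bearings frame-fixed)
mesh 1 [18T→18T]: |ω|/ω_in = 1×18/18 = 1, sense flips to −
mesh 2 [81T→64T]: |ω|/ω_in = 1×81/64 = 81/64, sense flips to +
mesh 3 [64T→26T]: |ω|/ω_in = (81/64)×64/26 = 81/26, sense flips to −
signed output speed (× input speed) = -81/26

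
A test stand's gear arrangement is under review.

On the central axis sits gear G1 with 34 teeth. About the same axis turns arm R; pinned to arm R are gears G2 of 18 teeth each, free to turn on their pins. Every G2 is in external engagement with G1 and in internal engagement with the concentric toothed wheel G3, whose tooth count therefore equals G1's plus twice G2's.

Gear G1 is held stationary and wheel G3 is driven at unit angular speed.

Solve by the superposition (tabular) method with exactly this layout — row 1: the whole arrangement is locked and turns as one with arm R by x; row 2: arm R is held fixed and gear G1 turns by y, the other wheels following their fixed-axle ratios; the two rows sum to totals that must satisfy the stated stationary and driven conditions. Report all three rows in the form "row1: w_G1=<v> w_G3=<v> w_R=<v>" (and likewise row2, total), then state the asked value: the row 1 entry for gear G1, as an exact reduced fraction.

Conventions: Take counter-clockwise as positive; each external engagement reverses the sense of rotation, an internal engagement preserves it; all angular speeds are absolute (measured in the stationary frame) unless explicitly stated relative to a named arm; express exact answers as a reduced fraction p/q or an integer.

row1: w_G1=35/52 w_G3=35/52 w_R=35/52
row2: w_G1=-35/52 w_G3=17/52 w_R=0
total: w_G1=0 w_G3=1 w_R=35/52
asked value: 35/52

topology: planetary set — G1 34T / G2 18T / G3 70T, arm = carrier (Willis)
row 1 (train locked, turned with arm): all members turn x
superposition row 2 [arm held]: sun y, ring −(34/70)·y, arm 0
boundary: total ω_sun = x + y = 0 and total ω_ring = x − (34/70)·y = 1  ⇒  y = -35/52, x = 35/52
row 2 ring = −(34/70)·(-35/52) = 17/52
totals (row 1 + row 2): sun 35/52 + (-35/52) = 0, ring 35/52 + 17/52 = 1, arm 35/52 + 0 = 35/52
asked cell (row1, sun) = 35/52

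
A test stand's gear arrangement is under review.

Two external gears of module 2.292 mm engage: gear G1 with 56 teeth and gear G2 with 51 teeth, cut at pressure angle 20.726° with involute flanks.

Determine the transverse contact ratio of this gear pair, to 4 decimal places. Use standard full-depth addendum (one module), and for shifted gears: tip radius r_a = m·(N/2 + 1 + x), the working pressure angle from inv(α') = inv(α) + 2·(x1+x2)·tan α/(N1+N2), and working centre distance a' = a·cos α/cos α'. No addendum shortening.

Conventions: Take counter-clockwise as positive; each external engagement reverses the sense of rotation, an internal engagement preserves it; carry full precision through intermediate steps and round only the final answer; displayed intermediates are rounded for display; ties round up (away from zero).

1.7274

recognized (one external pair, fixed centres): single-mesh tooth geometry, m = 2.292, N1 = 56, N2 = 51
base radii: r_b1 = 60.022756, r_b2 = 54.663581
tip radii: r_a1 = 66.468000, r_a2 = 60.738000
no profile shift: α' = α, a' = a
action lengths: √(r_a1²−r_b1²) = 28.552824, √(r_a2²−r_b2²) = 26.476358
base pitch p_b = π·m·cos α = 6.734537
CR = (28.552824 + 26.476358 − 122.622000·sin 20.72600°)/6.734537 = 1.727415
contact ratio ≈ 1.7274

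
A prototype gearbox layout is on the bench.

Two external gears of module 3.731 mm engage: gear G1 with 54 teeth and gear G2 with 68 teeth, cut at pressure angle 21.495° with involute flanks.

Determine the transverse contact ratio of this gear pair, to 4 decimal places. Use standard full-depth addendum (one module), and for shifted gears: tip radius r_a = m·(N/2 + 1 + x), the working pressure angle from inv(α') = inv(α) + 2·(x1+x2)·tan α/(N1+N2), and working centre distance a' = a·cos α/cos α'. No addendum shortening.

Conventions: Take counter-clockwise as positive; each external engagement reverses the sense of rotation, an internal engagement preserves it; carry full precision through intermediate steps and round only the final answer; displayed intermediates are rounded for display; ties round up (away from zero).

recognized (one external pair, fixed centres): single-mesh tooth geometry, m = 3.731, N1 = 54, N2 = 68
base radii: r_b1 = 93.730696, r_b2 = 118.031247
tip radii: r_a1 = 104.468000, r_a2 = 130.585000
no profile shift: α' = α, a' = a
action lengths: √(r_a1²−r_b1²) = 46.131547, √(r_a2²−r_b2²) = 55.866510
base pitch p_b = π·m·cos α = 10.906062
CR = (46.131547 + 55.866510 − 227.591000·sin 21.49500°)/10.906062 = 1.705855
contact ratio ≈ 1.7059

1.7059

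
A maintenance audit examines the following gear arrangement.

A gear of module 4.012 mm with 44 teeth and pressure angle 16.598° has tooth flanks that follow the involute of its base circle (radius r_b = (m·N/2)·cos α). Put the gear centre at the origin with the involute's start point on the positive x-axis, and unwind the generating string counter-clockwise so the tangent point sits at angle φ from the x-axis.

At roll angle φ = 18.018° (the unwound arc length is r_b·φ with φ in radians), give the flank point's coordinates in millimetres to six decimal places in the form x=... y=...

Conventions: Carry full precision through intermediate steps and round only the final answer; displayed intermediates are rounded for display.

x=88.665942 y=0.868219

topology: single-mesh involute geometry — m = 4.012, N = 44
pitch radius r_p = m·N/2 = 4.012·44/2 = 88.264000
base radius r_b = r_p·cos α = 88.264000·cos 16.598° = 84.586264
roll angle φ = 18.018° = 0.31447342 rad
x = r_b·(cos φ + φ·sin φ) = 88.665942
y = r_b·(sin φ − φ·cos φ) = 0.868219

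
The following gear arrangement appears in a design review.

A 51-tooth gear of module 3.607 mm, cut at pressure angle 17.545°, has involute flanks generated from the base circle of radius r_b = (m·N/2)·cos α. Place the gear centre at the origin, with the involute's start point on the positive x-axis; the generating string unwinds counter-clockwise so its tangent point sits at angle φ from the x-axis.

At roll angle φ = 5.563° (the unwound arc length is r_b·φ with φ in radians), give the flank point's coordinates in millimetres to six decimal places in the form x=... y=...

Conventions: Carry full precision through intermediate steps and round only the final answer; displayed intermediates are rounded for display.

recognized (one wheel, involute flank): single-mesh tooth geometry, m = 3.607, N = 51
pitch radius r_p = m·N/2 = 3.607·51/2 = 91.978500
base radius r_b = r_p·cos α = 91.978500·cos 17.545° = 87.699705
roll angle φ = 5.563° = 0.09709267 rad
x = r_b·(cos φ + φ·sin φ) = 88.112103
y = r_b·(sin φ − φ·cos φ) = 0.026732

x=88.112103 y=0.026732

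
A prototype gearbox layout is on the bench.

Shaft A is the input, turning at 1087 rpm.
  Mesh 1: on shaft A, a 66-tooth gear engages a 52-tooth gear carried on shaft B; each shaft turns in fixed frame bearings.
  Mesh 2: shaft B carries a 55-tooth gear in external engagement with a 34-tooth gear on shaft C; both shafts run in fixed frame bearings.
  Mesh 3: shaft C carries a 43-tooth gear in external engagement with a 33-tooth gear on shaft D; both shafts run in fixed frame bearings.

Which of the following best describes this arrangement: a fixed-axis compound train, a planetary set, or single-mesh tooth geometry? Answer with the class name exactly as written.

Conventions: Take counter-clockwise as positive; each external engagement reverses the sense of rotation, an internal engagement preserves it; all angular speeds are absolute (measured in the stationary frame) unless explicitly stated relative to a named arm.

fixed-axis compound train

3-mesh fixed-axis compound train (all bearings frame-fixed)
classification: fixed-axis compound train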